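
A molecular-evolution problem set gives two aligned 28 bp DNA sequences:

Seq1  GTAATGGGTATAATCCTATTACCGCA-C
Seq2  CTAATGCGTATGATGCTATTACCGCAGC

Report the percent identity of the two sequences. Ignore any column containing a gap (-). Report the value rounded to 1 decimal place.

Excluding the 1 gap column leaves 27 comparable sites.
The sequences differ at positions 1 (G/C), 7 (G/C), 12 (A/G), 15 (C/G).
23 of the 27 comparable sites match, so the percent identity is 23/27 × 100 = 85.2%.

85.2%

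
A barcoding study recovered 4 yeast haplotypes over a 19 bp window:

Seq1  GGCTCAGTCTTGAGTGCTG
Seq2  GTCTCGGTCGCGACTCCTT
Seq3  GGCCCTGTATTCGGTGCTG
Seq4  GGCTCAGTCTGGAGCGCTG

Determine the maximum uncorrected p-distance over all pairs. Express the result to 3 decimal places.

Pairwise Hamming distances:
  Seq1 vs Seq2: 7
  Seq1 vs Seq3: 5
  Seq1 vs Seq4: 2
  Seq2 vs Seq3: 11
  Seq2 vs Seq4: 8
  Seq3 vs Seq4: 7
The largest is 11 mismatches, between Seq2 and Seq3; p = 11/19 = 0.579.

0.579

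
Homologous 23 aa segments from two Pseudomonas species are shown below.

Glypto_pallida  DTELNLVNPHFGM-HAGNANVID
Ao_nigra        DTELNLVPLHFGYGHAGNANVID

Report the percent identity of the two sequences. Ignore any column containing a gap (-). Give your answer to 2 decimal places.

86.36%

Excluding the 1 gap column leaves 22 comparable sites.
The sequences differ at positions 8 (N/P), 9 (P/L), 13 (M/Y).
19 of the 22 comparable sites match, so the percent identity is 19/22 × 100 = 86.36%.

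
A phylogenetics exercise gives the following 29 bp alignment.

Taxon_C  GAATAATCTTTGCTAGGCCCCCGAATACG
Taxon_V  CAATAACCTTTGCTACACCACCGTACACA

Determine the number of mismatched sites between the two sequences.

8

Mismatches occur at site 1 (G→C), site 7 (T→C), site 16 (G→C), site 17 (G→A), site 20 (C→A), site 24 (A→T), site 26 (T→C), site 29 (G→A).
That gives 8 mismatches out of 29 aligned sites, so the Hamming distance is 8.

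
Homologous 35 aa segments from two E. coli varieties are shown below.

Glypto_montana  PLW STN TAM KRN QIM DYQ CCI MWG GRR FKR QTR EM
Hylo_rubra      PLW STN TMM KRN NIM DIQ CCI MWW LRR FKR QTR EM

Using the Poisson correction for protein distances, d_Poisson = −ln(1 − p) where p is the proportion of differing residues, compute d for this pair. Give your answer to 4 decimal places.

0.1542

Differing sites — 8:A/M; 13:Q/N; 17:Y/I; 24:G/W; 25:G/L.
p = 5/35 = 0.142857.
d = −ln(1 − 0.142857) = −ln(0.857143) = 0.1542.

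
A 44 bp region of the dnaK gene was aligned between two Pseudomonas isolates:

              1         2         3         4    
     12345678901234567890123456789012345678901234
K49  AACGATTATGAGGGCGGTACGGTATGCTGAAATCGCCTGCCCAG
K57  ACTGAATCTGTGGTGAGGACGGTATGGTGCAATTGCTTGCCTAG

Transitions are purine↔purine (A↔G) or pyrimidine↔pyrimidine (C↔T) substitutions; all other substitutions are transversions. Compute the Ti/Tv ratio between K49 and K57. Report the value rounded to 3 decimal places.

Mismatches occur at site 2 (A→C, transversion), site 3 (C→T, transition), site 6 (T→A, transversion), site 8 (A→C, transversion), site 11 (A→T, transversion), site 14 (G→T, transversion), site 15 (C→G, transversion), site 16 (G→A, transition), site 18 (T→G, transversion), site 27 (C→G, transversion), site 30 (A→C, transversion), site 34 (C→T, transition), site 37 (C→T, transition), site 42 (C→T, transition).
Of the 14 differences, 5 transitions and 9 transversions, so Ti/Tv = 5/9 = 0.556.

0.556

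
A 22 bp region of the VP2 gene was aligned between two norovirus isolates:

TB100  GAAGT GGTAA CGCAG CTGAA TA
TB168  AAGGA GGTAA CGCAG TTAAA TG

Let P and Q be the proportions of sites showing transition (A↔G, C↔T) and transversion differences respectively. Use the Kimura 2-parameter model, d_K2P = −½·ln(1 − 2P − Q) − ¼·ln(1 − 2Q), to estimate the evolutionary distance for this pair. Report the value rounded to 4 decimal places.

The sequences differ at positions 1 (G/A, transition), 3 (A/G, transition), 5 (T/A, transversion), 16 (C/T, transition), 18 (G/A, transition), 22 (A/G, transition).
Of the 6 differences, 5 transitions and 1 transversion over 22 sites: P = 5/22 = 0.227273, Q = 1/22 = 0.045455.
d = −0.5·ln(0.499999) − 0.25·ln(0.909090) = −0.5·(-0.693149) − 0.25·(-0.095311) = 0.3704.

0.3704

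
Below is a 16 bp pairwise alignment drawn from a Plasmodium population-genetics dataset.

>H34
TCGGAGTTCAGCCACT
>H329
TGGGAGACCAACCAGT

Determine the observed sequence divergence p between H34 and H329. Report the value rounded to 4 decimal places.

Differing sites — 2:C/G; 7:T/A; 8:T/C; 11:G/A; 15:C/G.
There are 5 differences over 16 sites, so p = 5/16 = 0.3125.

0.3125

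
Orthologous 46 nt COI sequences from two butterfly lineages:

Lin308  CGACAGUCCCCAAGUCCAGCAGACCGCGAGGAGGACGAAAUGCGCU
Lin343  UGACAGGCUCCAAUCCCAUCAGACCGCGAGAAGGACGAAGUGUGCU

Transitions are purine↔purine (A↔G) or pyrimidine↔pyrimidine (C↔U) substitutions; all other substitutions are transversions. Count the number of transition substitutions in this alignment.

The sequences differ at positions 1 (C/U, transition), 7 (U/G, transversion), 9 (C/U, transition), 14 (G/U, transversion), 15 (U/C, transition), 19 (G/U, transversion), 31 (G/A, transition), 40 (A/G, transition), 43 (C/U, transition).
Of the 9 differences, 6 transitions and 3 transversions, so the answer is 6.

6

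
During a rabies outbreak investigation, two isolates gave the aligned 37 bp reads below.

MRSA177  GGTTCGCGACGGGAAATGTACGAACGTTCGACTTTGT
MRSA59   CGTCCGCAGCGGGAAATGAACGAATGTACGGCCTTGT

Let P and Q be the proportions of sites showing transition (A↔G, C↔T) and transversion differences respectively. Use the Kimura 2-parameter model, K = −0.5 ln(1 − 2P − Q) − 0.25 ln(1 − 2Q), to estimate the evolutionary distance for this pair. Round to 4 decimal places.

The sequences differ at positions 1 (G/C, transversion), 4 (T/C, transition), 8 (G/A, transition), 9 (A/G, transition), 19 (T/A, transversion), 25 (C/T, transition), 28 (T/A, transversion), 31 (A/G, transition), 33 (T/C, transition).
Of the 9 differences, 6 transitions and 3 transversions over 37 sites: P = 6/37 = 0.162162, Q = 3/37 = 0.081081.
d = −0.5·ln(0.594595) − 0.25·ln(0.837838) = −0.5·(-0.519875) − 0.25·(-0.176931) = 0.3042.

0.3042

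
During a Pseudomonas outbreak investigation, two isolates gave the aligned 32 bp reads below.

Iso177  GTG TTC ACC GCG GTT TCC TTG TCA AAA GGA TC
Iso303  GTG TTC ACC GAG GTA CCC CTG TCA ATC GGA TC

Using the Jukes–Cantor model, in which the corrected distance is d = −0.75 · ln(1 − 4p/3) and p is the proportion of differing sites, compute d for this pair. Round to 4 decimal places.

Differing sites — 11:C/A; 15:T/A; 16:T/C; 19:T/C; 26:A/T; 27:A/C.
p = 6/32 = 0.187500.
d = −0.75 · ln(1 − (4/3)·0.187500) = −0.75 · ln(0.750000) = −0.75 · (-0.287682) = 0.2158.

0.2158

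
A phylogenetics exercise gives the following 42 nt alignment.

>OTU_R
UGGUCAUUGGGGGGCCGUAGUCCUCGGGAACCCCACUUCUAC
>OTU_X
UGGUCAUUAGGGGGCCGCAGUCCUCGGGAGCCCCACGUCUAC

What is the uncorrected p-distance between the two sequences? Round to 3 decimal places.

0.095

The sequences differ at positions 9 (G/A), 18 (U/C), 30 (A/G), 37 (U/G).
There are 4 differences over 42 sites, so p = 4/42 = 0.095.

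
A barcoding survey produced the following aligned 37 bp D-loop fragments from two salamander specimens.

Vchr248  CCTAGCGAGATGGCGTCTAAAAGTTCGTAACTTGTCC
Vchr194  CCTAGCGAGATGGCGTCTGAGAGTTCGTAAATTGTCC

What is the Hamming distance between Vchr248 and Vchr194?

3

Mismatches occur at site 19 (A→G), site 21 (A→G), site 31 (C→A).
That gives 3 mismatches out of 37 aligned sites, so the Hamming distance is 3.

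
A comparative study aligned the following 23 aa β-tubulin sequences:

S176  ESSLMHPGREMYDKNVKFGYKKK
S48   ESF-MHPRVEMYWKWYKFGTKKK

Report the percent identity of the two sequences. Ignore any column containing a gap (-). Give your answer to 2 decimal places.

68.18%

Excluding the 1 gap column leaves 22 comparable sites.
The sequences differ at positions 3 (S/F), 8 (G/R), 9 (R/V), 13 (D/W), 15 (N/W), 16 (V/Y), 20 (Y/T).
15 of the 22 comparable sites match, so the percent identity is 15/22 × 100 = 68.18%.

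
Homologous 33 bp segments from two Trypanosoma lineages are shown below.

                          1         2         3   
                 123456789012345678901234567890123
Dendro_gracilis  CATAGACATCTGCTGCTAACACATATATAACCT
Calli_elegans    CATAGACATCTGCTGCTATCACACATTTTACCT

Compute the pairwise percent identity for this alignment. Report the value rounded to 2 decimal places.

87.88%

Differing sites — 19:A/T; 24:T/C; 27:A/T; 29:A/T.
29 of the 33 sites match, so the percent identity is 29/33 × 100 = 87.88%.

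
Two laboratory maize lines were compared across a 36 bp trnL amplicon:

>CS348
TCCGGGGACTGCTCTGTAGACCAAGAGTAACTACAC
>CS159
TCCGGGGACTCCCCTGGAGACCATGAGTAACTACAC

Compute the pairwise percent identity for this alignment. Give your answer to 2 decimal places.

Differing sites — 11:G/C; 13:T/C; 17:T/G; 24:A/T.
32 of the 36 sites match, so the percent identity is 32/36 × 100 = 88.89%.

88.89%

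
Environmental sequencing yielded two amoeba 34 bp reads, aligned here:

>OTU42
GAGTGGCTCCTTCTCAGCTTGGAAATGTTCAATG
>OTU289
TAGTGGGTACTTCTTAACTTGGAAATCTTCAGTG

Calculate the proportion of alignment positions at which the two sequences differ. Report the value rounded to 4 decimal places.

Differing sites — 1:G/T; 7:C/G; 9:C/A; 15:C/T; 17:G/A; 27:G/C; 32:A/G.
There are 7 differences over 34 sites, so p = 7/34 = 0.2059.

0.2059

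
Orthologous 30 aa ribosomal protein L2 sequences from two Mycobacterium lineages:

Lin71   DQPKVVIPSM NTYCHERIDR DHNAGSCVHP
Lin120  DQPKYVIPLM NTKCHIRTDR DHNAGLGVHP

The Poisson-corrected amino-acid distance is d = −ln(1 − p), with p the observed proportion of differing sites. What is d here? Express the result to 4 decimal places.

0.2657

Mismatches occur at site 5 (V→Y), site 9 (S→L), site 13 (Y→K), site 16 (E→I), site 18 (I→T), site 26 (S→L), site 27 (C→G).
p = 7/30 = 0.233333.
d = −ln(1 − 0.233333) = −ln(0.766667) = 0.2657.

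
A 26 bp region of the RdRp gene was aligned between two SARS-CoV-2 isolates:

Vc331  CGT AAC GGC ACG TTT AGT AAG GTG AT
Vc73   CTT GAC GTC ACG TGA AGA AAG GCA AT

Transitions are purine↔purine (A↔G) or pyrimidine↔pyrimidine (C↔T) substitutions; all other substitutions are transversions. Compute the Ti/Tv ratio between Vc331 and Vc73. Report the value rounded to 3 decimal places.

0.600

Mismatches occur at site 2 (G/T, transversion), site 4 (A/G, transition), site 8 (G/T, transversion), site 14 (T/G, transversion), site 15 (T/A, transversion), site 18 (T/A, transversion), site 23 (T/C, transition), site 24 (G/A, transition).
Of the 8 differences, 3 transitions and 5 transversions, so Ti/Tv = 3/5 = 0.600.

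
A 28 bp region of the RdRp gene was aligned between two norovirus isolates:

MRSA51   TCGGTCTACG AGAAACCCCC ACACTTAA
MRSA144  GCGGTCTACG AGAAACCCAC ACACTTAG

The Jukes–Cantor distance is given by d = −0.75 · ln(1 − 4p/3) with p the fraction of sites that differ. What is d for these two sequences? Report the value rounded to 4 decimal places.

0.1156

Mismatches occur at site 1 (T/G), site 19 (C/A), site 28 (A/G).
p = 3/28 = 0.107143.
d = −0.75 · ln(1 − (4/3)·0.107143) = −0.75 · ln(0.857143) = −0.75 · (-0.154151) = 0.1156.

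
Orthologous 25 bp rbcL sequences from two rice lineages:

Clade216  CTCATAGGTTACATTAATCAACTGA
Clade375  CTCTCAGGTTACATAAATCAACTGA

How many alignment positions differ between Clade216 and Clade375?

Differing sites — 4:A/T; 5:T/C; 15:T/A.
That gives 3 mismatches out of 25 aligned sites, so the Hamming distance is 3.

3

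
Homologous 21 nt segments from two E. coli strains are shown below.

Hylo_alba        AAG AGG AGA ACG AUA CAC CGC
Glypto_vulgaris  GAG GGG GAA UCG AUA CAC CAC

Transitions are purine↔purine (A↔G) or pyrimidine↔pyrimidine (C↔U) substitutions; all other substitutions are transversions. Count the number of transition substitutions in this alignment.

5

Mismatches occur at site 1 (A/G, transition), site 4 (A/G, transition), site 7 (A/G, transition), site 8 (G/A, transition), site 10 (A/U, transversion), site 20 (G/A, transition).
Of the 6 differences, 5 transitions and 1 transversion, so the answer is 5.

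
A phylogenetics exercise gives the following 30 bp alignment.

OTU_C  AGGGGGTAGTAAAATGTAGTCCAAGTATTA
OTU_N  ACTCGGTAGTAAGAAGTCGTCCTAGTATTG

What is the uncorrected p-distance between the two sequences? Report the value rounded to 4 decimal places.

Mismatches occur at site 2 (G→C), site 3 (G→T), site 4 (G→C), site 13 (A→G), site 15 (T→A), site 18 (A→C), site 23 (A→T), site 30 (A→G).
There are 8 differences over 30 sites, so p = 8/30 = 0.2667.

0.2667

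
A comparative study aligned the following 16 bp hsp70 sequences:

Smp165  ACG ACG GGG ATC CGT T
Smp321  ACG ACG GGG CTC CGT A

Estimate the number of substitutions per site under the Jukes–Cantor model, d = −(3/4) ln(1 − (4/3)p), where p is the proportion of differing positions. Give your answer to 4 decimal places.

Mismatches occur at site 10 (A↔C), site 16 (T↔A).
p = 2/16 = 0.125000.
d = −0.75 · ln(1 − (4/3)·0.125000) = −0.75 · ln(0.833333) = −0.75 · (-0.182322) = 0.1367.

0.1367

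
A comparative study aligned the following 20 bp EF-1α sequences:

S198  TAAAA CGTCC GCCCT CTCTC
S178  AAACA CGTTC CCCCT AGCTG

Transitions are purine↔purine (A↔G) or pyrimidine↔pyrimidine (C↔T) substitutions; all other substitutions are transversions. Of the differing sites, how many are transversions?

6

Mismatches occur at site 1 (T↔A, transversion), site 4 (A↔C, transversion), site 9 (C↔T, transition), site 11 (G↔C, transversion), site 16 (C↔A, transversion), site 17 (T↔G, transversion), site 20 (C↔G, transversion).
Of the 7 differences, 1 transition and 6 transversions, so the answer is 6.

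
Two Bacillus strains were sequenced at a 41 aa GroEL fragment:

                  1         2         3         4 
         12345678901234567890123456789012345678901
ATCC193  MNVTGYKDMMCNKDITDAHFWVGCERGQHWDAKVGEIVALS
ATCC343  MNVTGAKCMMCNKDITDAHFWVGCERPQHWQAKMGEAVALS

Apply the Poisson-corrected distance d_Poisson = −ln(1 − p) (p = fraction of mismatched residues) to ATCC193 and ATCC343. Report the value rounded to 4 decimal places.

0.1582

The sequences differ at positions 6 (Y/A), 8 (D/C), 27 (G/P), 31 (D/Q), 34 (V/M), 37 (I/A).
p = 6/41 = 0.146341.
d = −ln(1 − 0.146341) = −ln(0.853659) = 0.1582.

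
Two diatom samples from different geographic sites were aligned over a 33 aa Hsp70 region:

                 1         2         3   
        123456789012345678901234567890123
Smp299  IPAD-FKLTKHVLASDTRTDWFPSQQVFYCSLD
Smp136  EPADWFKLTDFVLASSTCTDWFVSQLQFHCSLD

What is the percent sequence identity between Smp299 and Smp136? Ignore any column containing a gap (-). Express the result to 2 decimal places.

71.88%

Excluding the 1 gap column leaves 32 comparable sites.
Mismatches occur at site 1 (I↔E), site 10 (K↔D), site 11 (H↔F), site 16 (D↔S), site 18 (R↔C), site 23 (P↔V), site 26 (Q↔L), site 27 (V↔Q), site 29 (Y↔H).
23 of the 32 comparable sites match, so the percent identity is 23/32 × 100 = 71.88%.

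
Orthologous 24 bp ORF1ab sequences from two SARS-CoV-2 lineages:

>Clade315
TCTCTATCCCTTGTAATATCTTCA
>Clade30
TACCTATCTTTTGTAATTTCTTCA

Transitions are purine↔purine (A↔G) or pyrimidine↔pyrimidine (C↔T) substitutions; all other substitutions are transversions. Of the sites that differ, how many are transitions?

Mismatches occur at site 2 (C→A, transversion), site 3 (T→C, transition), site 9 (C→T, transition), site 10 (C→T, transition), site 18 (A→T, transversion).
Of the 5 differences, 3 transitions and 2 transversions, so the answer is 3.

3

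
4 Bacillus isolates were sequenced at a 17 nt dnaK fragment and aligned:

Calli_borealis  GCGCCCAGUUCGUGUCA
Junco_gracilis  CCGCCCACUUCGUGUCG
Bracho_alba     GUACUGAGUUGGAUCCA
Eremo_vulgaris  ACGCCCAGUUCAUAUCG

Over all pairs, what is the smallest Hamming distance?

Pairwise Hamming distances:
  Calli_borealis vs Junco_gracilis: 3
  Calli_borealis vs Bracho_alba: 8
  Calli_borealis vs Eremo_vulgaris: 4
  Junco_gracilis vs Bracho_alba: 11
  Junco_gracilis vs Eremo_vulgaris: 4
  Bracho_alba vs Eremo_vulgaris: 11
The smallest is 3, between Calli_borealis and Junco_gracilis.

3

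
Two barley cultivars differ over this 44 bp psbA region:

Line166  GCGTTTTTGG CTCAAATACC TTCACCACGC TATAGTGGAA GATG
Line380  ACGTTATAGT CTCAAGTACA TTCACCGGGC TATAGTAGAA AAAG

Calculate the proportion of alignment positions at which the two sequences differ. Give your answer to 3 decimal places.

The sequences differ at positions 1 (G/A), 6 (T/A), 8 (T/A), 10 (G/T), 16 (A/G), 20 (C/A), 27 (A/G), 28 (C/G), 37 (G/A), 41 (G/A), 43 (T/A).
There are 11 differences over 44 sites, so p = 11/44 = 0.250.

0.250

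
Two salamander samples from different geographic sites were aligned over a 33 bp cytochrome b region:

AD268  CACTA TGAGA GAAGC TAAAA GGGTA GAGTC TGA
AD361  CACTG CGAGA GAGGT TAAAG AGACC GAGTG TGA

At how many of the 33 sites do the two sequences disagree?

10

Mismatches occur at site 5 (A/G), site 6 (T/C), site 13 (A/G), site 15 (C/T), site 20 (A/G), site 21 (G/A), site 23 (G/A), site 24 (T/C), site 25 (A/C), site 30 (C/G).
That gives 10 mismatches out of 33 aligned sites, so the Hamming distance is 10.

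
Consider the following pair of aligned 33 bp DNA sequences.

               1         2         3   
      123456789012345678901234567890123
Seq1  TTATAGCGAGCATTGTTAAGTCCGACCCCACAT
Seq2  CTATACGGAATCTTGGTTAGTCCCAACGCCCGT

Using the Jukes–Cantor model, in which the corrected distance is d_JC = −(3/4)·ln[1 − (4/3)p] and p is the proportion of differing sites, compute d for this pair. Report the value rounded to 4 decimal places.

0.5587

Differing sites — 1:T/C; 6:G/C; 7:C/G; 10:G/A; 11:C/T; 12:A/C; 16:T/G; 18:A/T; 24:G/C; 26:C/A; 28:C/G; 30:A/C; 32:A/G.
p = 13/33 = 0.393939.
d = −0.75 · ln(1 − (4/3)·0.393939) = −0.75 · ln(0.474748) = −0.75 · (-0.744971) = 0.5587.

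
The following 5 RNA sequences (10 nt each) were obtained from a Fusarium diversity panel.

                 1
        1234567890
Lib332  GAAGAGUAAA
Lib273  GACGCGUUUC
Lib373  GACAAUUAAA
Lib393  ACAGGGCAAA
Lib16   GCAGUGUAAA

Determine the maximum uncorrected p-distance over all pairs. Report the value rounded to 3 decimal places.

0.800

Pairwise Hamming distances:
  Lib332 vs Lib273: 5
  Lib332 vs Lib373: 3
  Lib332 vs Lib393: 4
  Lib332 vs Lib16: 2
  Lib273 vs Lib373: 6
  Lib273 vs Lib393: 8
  Lib273 vs Lib16: 6
  Lib373 vs Lib393: 7
  Lib373 vs Lib16: 5
  Lib393 vs Lib16: 3
The largest is 8 mismatches, between Lib273 and Lib393; p = 8/10 = 0.800.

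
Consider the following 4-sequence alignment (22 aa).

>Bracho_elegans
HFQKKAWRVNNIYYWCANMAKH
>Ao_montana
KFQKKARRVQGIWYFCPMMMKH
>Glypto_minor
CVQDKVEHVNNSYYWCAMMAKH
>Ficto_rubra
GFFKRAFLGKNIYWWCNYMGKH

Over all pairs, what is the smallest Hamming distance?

8

Pairwise Hamming distances:
  Bracho_elegans vs Ao_montana: 9
  Bracho_elegans vs Glypto_minor: 8
  Bracho_elegans vs Ficto_rubra: 11
  Ao_montana vs Glypto_minor: 13
  Ao_montana vs Ficto_rubra: 14
  Glypto_minor vs Ficto_rubra: 15
The smallest is 8, between Bracho_elegans and Glypto_minor.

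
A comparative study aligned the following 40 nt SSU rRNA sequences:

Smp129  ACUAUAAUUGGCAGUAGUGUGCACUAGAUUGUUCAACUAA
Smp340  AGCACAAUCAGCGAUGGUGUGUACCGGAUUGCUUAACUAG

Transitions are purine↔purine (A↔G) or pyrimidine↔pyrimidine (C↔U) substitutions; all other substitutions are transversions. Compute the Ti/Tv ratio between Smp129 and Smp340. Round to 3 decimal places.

13.000

The sequences differ at positions 2 (C/G, transversion), 3 (U/C, transition), 5 (U/C, transition), 9 (U/C, transition), 10 (G/A, transition), 13 (A/G, transition), 14 (G/A, transition), 16 (A/G, transition), 22 (C/U, transition), 25 (U/C, transition), 26 (A/G, transition), 32 (U/C, transition), 34 (C/U, transition), 40 (A/G, transition).
Of the 14 differences, 13 transitions and 1 transversion, so Ti/Tv = 13/1 = 13.000.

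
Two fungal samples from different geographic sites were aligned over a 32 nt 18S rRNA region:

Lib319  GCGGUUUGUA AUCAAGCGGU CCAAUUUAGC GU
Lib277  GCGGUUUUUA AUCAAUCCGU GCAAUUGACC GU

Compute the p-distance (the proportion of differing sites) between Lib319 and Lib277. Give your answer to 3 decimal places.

0.188

Differing sites — 8:G/U; 16:G/U; 18:G/C; 21:C/G; 27:U/G; 29:G/C.
There are 6 differences over 32 sites, so p = 6/32 = 0.188.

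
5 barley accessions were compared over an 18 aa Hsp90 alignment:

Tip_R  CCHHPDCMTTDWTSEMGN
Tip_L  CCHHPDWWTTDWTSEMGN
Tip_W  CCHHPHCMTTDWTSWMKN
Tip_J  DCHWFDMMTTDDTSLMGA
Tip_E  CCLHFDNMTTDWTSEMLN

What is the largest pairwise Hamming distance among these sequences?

9

Pairwise Hamming distances:
  Tip_R vs Tip_L: 2
  Tip_R vs Tip_W: 3
  Tip_R vs Tip_J: 7
  Tip_R vs Tip_E: 4
  Tip_L vs Tip_W: 5
  Tip_L vs Tip_J: 8
  Tip_L vs Tip_E: 5
  Tip_W vs Tip_J: 9
  Tip_W vs Tip_E: 6
  Tip_J vs Tip_E: 8
The largest is 9, between Tip_W and Tip_J.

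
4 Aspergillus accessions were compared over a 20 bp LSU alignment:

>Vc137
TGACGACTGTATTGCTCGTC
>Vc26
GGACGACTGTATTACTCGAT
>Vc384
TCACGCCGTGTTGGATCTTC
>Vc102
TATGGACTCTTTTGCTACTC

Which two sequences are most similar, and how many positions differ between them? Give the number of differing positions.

4

Pairwise Hamming distances:
  Vc137 vs Vc26: 4
  Vc137 vs Vc384: 9
  Vc137 vs Vc102: 7
  Vc26 vs Vc384: 13
  Vc26 vs Vc102: 11
  Vc384 vs Vc102: 11
The smallest is 4, between Vc137 and Vc26.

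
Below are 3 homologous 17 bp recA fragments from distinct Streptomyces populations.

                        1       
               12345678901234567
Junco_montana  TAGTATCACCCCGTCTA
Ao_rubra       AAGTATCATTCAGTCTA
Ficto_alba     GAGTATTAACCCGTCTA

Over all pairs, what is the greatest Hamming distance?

5

Pairwise Hamming distances:
  Junco_montana vs Ao_rubra: 4
  Junco_montana vs Ficto_alba: 3
  Ao_rubra vs Ficto_alba: 5
The largest is 5, between Ao_rubra and Ficto_alba.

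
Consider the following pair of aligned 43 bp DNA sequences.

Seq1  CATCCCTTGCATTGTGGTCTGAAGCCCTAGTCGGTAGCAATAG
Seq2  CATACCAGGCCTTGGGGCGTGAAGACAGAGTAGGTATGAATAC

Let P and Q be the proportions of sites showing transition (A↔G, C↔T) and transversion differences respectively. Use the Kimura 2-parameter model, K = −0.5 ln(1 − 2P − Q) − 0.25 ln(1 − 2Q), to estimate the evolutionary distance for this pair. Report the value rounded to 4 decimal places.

0.4465

Differing sites — 4:C/A (Tv); 7:T/A (Tv); 8:T/G (Tv); 11:A/C (Tv); 15:T/G (Tv); 18:T/C (Ti); 19:C/G (Tv); 25:C/A (Tv); 27:C/A (Tv); 28:T/G (Tv); 32:C/A (Tv); 37:G/T (Tv); 38:C/G (Tv); 43:G/C (Tv).
Of the 14 differences, 1 transition and 13 transversions over 43 sites: P = 1/43 = 0.023256, Q = 13/43 = 0.302326.
d = −0.5·ln(0.651162) − 0.25·ln(0.395348) = −0.5·(-0.428997) − 0.25·(-0.927989) = 0.4465.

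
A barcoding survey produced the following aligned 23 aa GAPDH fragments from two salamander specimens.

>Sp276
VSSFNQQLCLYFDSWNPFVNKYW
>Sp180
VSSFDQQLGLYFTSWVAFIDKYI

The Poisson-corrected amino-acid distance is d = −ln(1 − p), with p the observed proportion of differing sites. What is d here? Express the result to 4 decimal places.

0.4274

The sequences differ at positions 5 (N/D), 9 (C/G), 13 (D/T), 16 (N/V), 17 (P/A), 19 (V/I), 20 (N/D), 23 (W/I).
p = 8/23 = 0.347826.
d = −ln(1 − 0.347826) = −ln(0.652174) = 0.4274.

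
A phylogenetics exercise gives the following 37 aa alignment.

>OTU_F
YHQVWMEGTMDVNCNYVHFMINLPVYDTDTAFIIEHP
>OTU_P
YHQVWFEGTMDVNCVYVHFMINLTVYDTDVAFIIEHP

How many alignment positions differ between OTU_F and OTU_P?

4

Differing sites — 6:M/F; 15:N/V; 24:P/T; 30:T/V.
That gives 4 mismatches out of 37 aligned sites, so the Hamming distance is 4.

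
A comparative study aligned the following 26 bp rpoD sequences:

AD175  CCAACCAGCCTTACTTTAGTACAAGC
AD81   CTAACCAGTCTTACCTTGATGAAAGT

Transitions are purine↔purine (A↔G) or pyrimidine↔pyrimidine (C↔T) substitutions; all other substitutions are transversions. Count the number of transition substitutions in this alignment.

Mismatches occur at site 2 (C/T, transition), site 9 (C/T, transition), site 15 (T/C, transition), site 18 (A/G, transition), site 19 (G/A, transition), site 21 (A/G, transition), site 22 (C/A, transversion), site 26 (C/T, transition).
Of the 8 differences, 7 transitions and 1 transversion, so the answer is 7.

7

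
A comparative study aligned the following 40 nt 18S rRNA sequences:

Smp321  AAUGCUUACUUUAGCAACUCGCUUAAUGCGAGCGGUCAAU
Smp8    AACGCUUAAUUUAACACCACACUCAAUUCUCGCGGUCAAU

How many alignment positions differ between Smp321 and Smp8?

10

Differing sites — 3:U/C; 9:C/A; 14:G/A; 17:A/C; 19:U/A; 21:G/A; 24:U/C; 28:G/U; 30:G/U; 31:A/C.
That gives 10 mismatches out of 40 aligned sites, so the Hamming distance is 10.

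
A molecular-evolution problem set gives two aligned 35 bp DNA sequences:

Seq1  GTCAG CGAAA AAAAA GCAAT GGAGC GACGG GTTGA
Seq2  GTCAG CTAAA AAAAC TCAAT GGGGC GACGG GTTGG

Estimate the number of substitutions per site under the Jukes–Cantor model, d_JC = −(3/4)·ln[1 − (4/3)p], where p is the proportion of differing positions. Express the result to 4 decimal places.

Mismatches occur at site 7 (G→T), site 15 (A→C), site 16 (G→T), site 23 (A→G), site 35 (A→G).
p = 5/35 = 0.142857.
d = −0.75 · ln(1 − (4/3)·0.142857) = −0.75 · ln(0.809524) = −0.75 · (-0.211309) = 0.1585.

0.1585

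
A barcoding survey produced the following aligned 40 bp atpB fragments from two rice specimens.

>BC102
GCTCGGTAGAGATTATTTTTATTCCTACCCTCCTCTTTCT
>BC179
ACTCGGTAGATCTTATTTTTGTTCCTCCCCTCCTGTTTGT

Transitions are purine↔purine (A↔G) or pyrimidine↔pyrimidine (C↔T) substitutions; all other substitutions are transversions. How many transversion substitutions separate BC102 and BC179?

5

Differing sites — 1:G/A (Ti); 11:G/T (Tv); 12:A/C (Tv); 21:A/G (Ti); 27:A/C (Tv); 35:C/G (Tv); 39:C/G (Tv).
Of the 7 differences, 2 transitions and 5 transversions, so the answer is 5.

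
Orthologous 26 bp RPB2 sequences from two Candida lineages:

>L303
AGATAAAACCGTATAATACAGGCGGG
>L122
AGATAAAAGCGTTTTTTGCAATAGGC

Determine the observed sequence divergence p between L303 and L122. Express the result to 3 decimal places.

0.346

Differing sites — 9:C/G; 13:A/T; 15:A/T; 16:A/T; 18:A/G; 21:G/A; 22:G/T; 23:C/A; 26:G/C.
There are 9 differences over 26 sites, so p = 9/26 = 0.346.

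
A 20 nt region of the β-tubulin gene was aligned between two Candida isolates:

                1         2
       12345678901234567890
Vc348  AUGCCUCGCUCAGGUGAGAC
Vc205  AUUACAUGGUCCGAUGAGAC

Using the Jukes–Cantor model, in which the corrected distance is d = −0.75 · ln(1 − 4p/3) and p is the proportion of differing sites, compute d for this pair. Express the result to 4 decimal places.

0.4715

Differing sites — 3:G/U; 4:C/A; 6:U/A; 7:C/U; 9:C/G; 12:A/C; 14:G/A.
p = 7/20 = 0.350000.
d = −0.75 · ln(1 − (4/3)·0.350000) = −0.75 · ln(0.533333) = −0.75 · (-0.628609) = 0.4715.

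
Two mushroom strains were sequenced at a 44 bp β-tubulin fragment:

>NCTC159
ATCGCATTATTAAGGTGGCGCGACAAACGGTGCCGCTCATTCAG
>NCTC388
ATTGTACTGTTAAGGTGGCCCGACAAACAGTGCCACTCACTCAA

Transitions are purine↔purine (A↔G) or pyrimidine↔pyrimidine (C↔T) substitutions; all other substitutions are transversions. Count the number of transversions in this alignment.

The sequences differ at positions 3 (C/T, transition), 5 (C/T, transition), 7 (T/C, transition), 9 (A/G, transition), 20 (G/C, transversion), 29 (G/A, transition), 35 (G/A, transition), 40 (T/C, transition), 44 (G/A, transition).
Of the 9 differences, 8 transitions and 1 transversion, so the answer is 1.

1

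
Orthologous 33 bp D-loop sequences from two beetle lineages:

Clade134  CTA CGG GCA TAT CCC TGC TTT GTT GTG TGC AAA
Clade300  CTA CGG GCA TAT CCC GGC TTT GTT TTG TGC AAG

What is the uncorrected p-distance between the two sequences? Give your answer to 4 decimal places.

0.0909

Differing sites — 16:T/G; 25:G/T; 33:A/G.
There are 3 differences over 33 sites, so p = 3/33 = 0.0909.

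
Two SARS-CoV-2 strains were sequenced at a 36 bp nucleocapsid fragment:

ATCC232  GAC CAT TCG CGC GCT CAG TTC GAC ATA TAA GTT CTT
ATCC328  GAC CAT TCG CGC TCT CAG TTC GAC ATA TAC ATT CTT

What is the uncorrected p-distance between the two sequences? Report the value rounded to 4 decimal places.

Mismatches occur at site 13 (G↔T), site 30 (A↔C), site 31 (G↔A).
There are 3 differences over 36 sites, so p = 3/36 = 0.0833.

0.0833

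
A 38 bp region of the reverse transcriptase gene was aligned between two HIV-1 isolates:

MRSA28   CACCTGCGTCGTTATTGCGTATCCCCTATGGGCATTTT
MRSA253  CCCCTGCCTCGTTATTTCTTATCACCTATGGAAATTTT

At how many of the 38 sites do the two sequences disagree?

The sequences differ at positions 2 (A/C), 8 (G/C), 17 (G/T), 19 (G/T), 24 (C/A), 32 (G/A), 33 (C/A).
That gives 7 mismatches out of 38 aligned sites, so the Hamming distance is 7.

7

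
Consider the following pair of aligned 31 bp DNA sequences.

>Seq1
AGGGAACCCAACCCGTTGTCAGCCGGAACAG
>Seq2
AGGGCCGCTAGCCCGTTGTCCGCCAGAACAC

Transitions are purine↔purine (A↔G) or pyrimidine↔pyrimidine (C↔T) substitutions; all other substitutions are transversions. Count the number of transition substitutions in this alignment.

The sequences differ at positions 5 (A/C, transversion), 6 (A/C, transversion), 7 (C/G, transversion), 9 (C/T, transition), 11 (A/G, transition), 21 (A/C, transversion), 25 (G/A, transition), 31 (G/C, transversion).
Of the 8 differences, 3 transitions and 5 transversions, so the answer is 3.

3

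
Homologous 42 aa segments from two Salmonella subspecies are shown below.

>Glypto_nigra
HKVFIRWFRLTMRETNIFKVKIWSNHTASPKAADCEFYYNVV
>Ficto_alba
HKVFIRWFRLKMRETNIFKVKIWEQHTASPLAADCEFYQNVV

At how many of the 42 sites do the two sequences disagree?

5

Mismatches occur at site 11 (T→K), site 24 (S→E), site 25 (N→Q), site 31 (K→L), site 39 (Y→Q).
That gives 5 mismatches out of 42 aligned sites, so the Hamming distance is 5.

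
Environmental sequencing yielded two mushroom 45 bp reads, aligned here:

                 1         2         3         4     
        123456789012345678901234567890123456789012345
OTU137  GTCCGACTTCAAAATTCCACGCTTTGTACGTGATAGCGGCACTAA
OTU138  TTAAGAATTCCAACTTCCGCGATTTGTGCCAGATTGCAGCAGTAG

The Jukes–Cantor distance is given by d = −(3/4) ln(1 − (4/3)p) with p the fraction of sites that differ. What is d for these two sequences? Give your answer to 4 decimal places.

0.4408

Mismatches occur at site 1 (G↔T), site 3 (C↔A), site 4 (C↔A), site 7 (C↔A), site 11 (A↔C), site 14 (A↔C), site 19 (A↔G), site 22 (C↔A), site 28 (A↔G), site 30 (G↔C), site 31 (T↔A), site 35 (A↔T), site 38 (G↔A), site 42 (C↔G), site 45 (A↔G).
p = 15/45 = 0.333333.
d = −0.75 · ln(1 − (4/3)·0.333333) = −0.75 · ln(0.555556) = −0.75 · (-0.587786) = 0.4408.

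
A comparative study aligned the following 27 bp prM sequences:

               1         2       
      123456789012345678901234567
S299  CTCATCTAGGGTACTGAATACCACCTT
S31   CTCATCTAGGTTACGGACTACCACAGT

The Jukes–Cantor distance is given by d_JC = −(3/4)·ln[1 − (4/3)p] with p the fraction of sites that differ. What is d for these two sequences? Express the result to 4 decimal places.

The sequences differ at positions 11 (G/T), 15 (T/G), 18 (A/C), 25 (C/A), 26 (T/G).
p = 5/27 = 0.185185.
d = −0.75 · ln(1 − (4/3)·0.185185) = −0.75 · ln(0.753087) = −0.75 · (-0.283575) = 0.2127.

0.2127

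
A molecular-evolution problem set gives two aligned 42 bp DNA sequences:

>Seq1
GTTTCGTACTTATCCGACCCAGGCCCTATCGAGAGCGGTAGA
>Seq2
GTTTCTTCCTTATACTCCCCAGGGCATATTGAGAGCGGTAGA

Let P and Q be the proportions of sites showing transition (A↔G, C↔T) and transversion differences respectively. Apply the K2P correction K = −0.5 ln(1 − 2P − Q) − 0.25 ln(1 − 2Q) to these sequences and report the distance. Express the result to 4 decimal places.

Mismatches occur at site 6 (G/T, transversion), site 8 (A/C, transversion), site 14 (C/A, transversion), site 16 (G/T, transversion), site 17 (A/C, transversion), site 24 (C/G, transversion), site 26 (C/A, transversion), site 30 (C/T, transition).
Of the 8 differences, 1 transition and 7 transversions over 42 sites: P = 1/42 = 0.023810, Q = 7/42 = 0.166667.
d = −0.5·ln(0.785713) − 0.25·ln(0.666666) = −0.5·(-0.241164) − 0.25·(-0.405466) = 0.2219.

0.2219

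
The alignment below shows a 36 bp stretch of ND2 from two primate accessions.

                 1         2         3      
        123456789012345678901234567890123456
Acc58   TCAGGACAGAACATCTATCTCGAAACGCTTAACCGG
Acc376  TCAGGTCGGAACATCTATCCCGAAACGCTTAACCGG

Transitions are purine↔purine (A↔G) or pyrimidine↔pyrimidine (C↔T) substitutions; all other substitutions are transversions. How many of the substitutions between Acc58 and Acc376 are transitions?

Differing sites — 6:A/T (Tv); 8:A/G (Ti); 20:T/C (Ti).
Of the 3 differences, 2 transitions and 1 transversion, so the answer is 2.

2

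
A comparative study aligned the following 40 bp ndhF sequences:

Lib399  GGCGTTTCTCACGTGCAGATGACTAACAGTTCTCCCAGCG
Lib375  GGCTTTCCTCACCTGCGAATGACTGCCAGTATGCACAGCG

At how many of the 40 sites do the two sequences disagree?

11

The sequences differ at positions 4 (G/T), 7 (T/C), 13 (G/C), 17 (A/G), 18 (G/A), 25 (A/G), 26 (A/C), 31 (T/A), 32 (C/T), 33 (T/G), 35 (C/A).
That gives 11 mismatches out of 40 aligned sites, so the Hamming distance is 11.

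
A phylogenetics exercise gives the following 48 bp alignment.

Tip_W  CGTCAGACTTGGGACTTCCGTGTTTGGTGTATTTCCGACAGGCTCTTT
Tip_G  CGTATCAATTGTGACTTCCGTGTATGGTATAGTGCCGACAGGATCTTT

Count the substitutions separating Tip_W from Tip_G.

10

The sequences differ at positions 4 (C/A), 5 (A/T), 6 (G/C), 8 (C/A), 12 (G/T), 24 (T/A), 29 (G/A), 32 (T/G), 34 (T/G), 43 (C/A).
That gives 10 mismatches out of 48 aligned sites, so the Hamming distance is 10.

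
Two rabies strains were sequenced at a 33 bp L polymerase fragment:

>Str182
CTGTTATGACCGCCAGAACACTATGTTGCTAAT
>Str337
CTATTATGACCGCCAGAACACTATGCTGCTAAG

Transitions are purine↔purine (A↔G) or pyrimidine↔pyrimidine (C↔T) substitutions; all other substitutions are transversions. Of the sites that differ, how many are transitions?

Differing sites — 3:G/A (Ti); 26:T/C (Ti); 33:T/G (Tv).
Of the 3 differences, 2 transitions and 1 transversion, so the answer is 2.

2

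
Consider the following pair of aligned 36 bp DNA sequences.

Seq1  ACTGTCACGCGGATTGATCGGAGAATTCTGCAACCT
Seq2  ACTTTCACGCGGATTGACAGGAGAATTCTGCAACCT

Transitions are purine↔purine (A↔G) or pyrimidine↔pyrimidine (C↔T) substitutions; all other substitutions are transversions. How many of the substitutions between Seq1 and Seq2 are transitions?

1

The sequences differ at positions 4 (G/T, transversion), 18 (T/C, transition), 19 (C/A, transversion).
Of the 3 differences, 1 transition and 2 transversions, so the answer is 1.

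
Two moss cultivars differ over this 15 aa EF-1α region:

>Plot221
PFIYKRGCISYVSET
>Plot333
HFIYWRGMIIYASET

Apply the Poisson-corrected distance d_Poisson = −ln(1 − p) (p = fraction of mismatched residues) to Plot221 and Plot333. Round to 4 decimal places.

Differing sites — 1:P/H; 5:K/W; 8:C/M; 10:S/I; 12:V/A.
p = 5/15 = 0.333333.
d = −ln(1 − 0.333333) = −ln(0.666667) = 0.4055.

0.4055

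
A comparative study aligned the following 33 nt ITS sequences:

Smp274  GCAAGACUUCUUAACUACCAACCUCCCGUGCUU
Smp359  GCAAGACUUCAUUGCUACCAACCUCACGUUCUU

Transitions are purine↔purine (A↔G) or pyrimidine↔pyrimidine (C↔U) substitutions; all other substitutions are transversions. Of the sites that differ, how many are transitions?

The sequences differ at positions 11 (U/A, transversion), 13 (A/U, transversion), 14 (A/G, transition), 26 (C/A, transversion), 30 (G/U, transversion).
Of the 5 differences, 1 transition and 4 transversions, so the answer is 1.

1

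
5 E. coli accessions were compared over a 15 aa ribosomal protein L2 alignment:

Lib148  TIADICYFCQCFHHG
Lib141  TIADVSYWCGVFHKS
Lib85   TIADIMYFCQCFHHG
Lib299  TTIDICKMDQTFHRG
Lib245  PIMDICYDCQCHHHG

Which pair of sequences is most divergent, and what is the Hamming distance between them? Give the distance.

Pairwise Hamming distances:
  Lib148 vs Lib141: 7
  Lib148 vs Lib85: 1
  Lib148 vs Lib299: 7
  Lib148 vs Lib245: 4
  Lib141 vs Lib85: 7
  Lib141 vs Lib299: 11
  Lib141 vs Lib245: 10
  Lib85 vs Lib299: 8
  Lib85 vs Lib245: 5
  Lib299 vs Lib245: 9
The largest is 11, between Lib141 and Lib299.

11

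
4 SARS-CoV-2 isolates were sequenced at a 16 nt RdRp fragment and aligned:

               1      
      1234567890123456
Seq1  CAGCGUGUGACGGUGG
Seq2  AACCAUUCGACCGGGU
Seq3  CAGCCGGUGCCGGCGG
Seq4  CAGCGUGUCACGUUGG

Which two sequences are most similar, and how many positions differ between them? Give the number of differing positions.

Pairwise Hamming distances:
  Seq1 vs Seq2: 8
  Seq1 vs Seq3: 4
  Seq1 vs Seq4: 2
  Seq2 vs Seq3: 10
  Seq2 vs Seq4: 10
  Seq3 vs Seq4: 6
The smallest is 2, between Seq1 and Seq4.

2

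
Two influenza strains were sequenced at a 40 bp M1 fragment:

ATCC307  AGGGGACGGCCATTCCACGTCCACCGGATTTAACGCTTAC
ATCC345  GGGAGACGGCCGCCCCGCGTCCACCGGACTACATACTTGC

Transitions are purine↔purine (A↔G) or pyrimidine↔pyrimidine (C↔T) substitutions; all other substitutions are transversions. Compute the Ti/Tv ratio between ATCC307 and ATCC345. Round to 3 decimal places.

Differing sites — 1:A/G (Ti); 4:G/A (Ti); 12:A/G (Ti); 13:T/C (Ti); 14:T/C (Ti); 17:A/G (Ti); 29:T/C (Ti); 31:T/A (Tv); 32:A/C (Tv); 34:C/T (Ti); 35:G/A (Ti); 39:A/G (Ti).
Of the 12 differences, 10 transitions and 2 transversions, so Ti/Tv = 10/2 = 5.000.

5.000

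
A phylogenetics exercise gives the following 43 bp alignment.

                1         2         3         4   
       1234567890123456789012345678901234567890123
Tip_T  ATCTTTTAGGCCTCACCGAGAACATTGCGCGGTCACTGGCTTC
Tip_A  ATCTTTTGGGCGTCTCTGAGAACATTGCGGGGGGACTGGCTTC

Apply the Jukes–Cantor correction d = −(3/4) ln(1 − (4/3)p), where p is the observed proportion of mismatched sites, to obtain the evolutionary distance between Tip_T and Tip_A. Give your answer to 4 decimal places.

0.1835

Differing sites — 8:A/G; 12:C/G; 15:A/T; 17:C/T; 30:C/G; 33:T/G; 34:C/G.
p = 7/43 = 0.162791.
d = −0.75 · ln(1 − (4/3)·0.162791) = −0.75 · ln(0.782945) = −0.75 · (-0.244693) = 0.1835.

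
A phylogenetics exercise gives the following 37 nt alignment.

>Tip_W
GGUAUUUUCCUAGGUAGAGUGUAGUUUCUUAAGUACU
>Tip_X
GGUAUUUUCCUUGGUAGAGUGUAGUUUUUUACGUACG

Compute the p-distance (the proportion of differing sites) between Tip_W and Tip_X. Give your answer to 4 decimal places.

0.1081

Mismatches occur at site 12 (A→U), site 28 (C→U), site 32 (A→C), site 37 (U→G).
There are 4 differences over 37 sites, so p = 4/37 = 0.1081.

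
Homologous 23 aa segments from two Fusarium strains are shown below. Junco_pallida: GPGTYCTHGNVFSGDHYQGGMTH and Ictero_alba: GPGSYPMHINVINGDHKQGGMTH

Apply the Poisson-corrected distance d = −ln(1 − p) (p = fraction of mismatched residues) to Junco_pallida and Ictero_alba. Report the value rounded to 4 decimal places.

Differing sites — 4:T/S; 6:C/P; 7:T/M; 9:G/I; 12:F/I; 13:S/N; 17:Y/K.
p = 7/23 = 0.304348.
d = −ln(1 − 0.304348) = −ln(0.695652) = 0.3629.

0.3629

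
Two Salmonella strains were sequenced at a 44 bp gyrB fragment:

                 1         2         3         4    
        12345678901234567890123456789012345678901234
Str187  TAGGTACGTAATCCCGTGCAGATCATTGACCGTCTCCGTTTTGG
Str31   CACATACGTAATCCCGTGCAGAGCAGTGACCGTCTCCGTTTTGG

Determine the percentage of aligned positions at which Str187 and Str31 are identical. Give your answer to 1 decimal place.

88.6%

Mismatches occur at site 1 (T/C), site 3 (G/C), site 4 (G/A), site 23 (T/G), site 26 (T/G).
39 of the 44 sites match, so the percent identity is 39/44 × 100 = 88.6%.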